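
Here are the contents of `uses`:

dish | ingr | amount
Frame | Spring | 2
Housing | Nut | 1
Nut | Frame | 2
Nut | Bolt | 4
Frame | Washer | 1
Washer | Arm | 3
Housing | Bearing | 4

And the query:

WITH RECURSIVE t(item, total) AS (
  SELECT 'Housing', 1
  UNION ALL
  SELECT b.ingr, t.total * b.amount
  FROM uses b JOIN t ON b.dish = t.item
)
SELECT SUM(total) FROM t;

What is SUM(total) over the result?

Base: (Housing, total=1).
Iteration 1: components of {Housing} -> Bearing = 1*4 = 4, Nut = 1*1 = 1.
Iteration 2: components of {Bearing,Nut} -> Bolt = 1*4 = 4, Frame = 1*2 = 2.
Iteration 3: components of {Bolt,Frame} -> Spring = 2*2 = 4, Washer = 2*1 = 2.
Iteration 4: components of {Spring,Washer} -> Arm = 2*3 = 6.
Iteration 5: no further components; recursion stops.
SUM(total) = 1 + 1 + 4 + 2 + 4 + 2 + 4 + 6 = 24.

24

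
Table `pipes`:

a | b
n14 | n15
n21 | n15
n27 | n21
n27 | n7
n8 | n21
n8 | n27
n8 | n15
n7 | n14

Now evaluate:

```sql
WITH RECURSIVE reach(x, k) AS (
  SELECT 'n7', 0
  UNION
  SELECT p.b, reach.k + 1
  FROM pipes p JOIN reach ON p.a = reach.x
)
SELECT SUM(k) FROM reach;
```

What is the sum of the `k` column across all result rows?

Base: (n7, k=0).
Iteration 1: edges from {n7} -> (n14, k=1).
Iteration 2: edges from {n14} -> (n15, k=2).
Iteration 3: no outgoing edges from {n15}; recursion stops.
SUM(k) = 0 + 1 + 2 = 3.

3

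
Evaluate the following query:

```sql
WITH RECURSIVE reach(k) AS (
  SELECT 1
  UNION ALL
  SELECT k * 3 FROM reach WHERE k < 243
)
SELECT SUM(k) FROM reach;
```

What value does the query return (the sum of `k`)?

364

Base: k=1.
Iteration 1: 1 < 243 holds -> k = 1 * 3 = 3.
Iteration 2: 3 < 243 holds -> k = 3 * 3 = 9.
Iteration 3: 9 < 243 holds -> k = 9 * 3 = 27.
Iteration 4: 27 < 243 holds -> k = 27 * 3 = 81.
Iteration 5: 81 < 243 holds -> k = 81 * 3 = 243.
Iteration 6: 243 < 243 fails; recursion stops.
SUM(k) = 1 + 3 + 9 + 27 + 81 + 243 = 364.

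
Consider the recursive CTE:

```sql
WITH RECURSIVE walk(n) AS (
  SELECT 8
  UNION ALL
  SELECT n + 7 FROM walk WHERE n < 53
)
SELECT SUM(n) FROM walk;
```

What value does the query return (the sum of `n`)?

Base: n=8.
Iteration 1: 8 < 53 holds -> n = 8 + 7 = 15.
Iteration 2: 15 < 53 holds -> n = 15 + 7 = 22.
Iteration 3: 22 < 53 holds -> n = 22 + 7 = 29.
Iteration 4: 29 < 53 holds -> n = 29 + 7 = 36.
Iteration 5: 36 < 53 holds -> n = 36 + 7 = 43.
Iteration 6: 43 < 53 holds -> n = 43 + 7 = 50.
Iteration 7: 50 < 53 holds -> n = 50 + 7 = 57.
Iteration 8: 57 < 53 fails; recursion stops.
SUM(n) = 8 + 15 + 22 + 29 + 36 + 43 + 50 + 57 = 260.

260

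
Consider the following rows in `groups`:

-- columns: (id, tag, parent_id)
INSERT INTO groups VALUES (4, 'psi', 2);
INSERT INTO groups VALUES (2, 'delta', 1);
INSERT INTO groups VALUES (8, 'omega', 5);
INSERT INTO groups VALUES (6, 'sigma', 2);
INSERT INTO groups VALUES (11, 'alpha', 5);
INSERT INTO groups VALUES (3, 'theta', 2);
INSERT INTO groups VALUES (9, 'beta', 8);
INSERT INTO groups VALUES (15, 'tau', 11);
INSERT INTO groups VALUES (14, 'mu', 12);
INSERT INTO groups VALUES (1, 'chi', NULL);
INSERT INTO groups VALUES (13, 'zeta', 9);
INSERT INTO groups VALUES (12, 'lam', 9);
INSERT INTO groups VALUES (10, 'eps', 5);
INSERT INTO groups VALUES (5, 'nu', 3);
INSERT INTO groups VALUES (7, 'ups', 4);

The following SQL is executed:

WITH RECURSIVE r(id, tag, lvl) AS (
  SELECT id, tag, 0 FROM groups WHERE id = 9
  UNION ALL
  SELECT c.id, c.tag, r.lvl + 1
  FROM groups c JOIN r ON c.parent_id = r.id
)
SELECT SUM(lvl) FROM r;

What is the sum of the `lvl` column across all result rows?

Base: id=9 (beta) at lvl 0.
Iteration 1: rows with parent_id in {9} -> lam (id 12, lvl 1), zeta (id 13, lvl 1).
Iteration 2: rows with parent_id in {12,13} -> mu (id 14, lvl 2).
Iteration 3: no rows with parent_id in {14}; recursion stops.
SUM(lvl) = 0 + 1 + 1 + 2 = 4.

4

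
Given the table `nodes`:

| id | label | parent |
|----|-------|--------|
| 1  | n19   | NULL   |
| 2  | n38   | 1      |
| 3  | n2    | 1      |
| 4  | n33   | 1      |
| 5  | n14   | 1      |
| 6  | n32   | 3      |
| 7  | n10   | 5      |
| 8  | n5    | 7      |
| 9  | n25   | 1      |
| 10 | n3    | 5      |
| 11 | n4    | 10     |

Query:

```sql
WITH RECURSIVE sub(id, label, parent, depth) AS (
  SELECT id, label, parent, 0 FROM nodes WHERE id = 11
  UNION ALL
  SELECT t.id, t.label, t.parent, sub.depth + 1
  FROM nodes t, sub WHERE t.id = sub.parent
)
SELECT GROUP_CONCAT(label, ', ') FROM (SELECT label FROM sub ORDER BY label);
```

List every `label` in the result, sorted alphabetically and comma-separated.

Base: id=11 (n4), parent=10, depth 0.
Iteration 1: join on id=10 -> n3 (id 10, parent=5, depth 1).
Iteration 2: join on id=5 -> n14 (id 5, parent=1, depth 2).
Iteration 3: join on id=1 -> n19 (id 1, parent=NULL, depth 3).
Iteration 4: parent is NULL; no match; recursion stops.

n14, n19, n3, n4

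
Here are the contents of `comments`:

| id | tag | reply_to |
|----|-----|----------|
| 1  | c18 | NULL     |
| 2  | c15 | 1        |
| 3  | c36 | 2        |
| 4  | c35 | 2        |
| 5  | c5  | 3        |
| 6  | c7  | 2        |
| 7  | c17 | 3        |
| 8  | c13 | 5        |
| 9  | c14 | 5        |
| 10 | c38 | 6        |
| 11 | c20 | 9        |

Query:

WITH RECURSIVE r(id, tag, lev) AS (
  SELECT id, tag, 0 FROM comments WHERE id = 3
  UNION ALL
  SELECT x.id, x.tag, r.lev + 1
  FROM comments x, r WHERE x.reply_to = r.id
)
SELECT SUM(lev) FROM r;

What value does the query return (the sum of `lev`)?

Base: id=3 (c36) at lev 0.
Iteration 1: rows with reply_to in {3} -> c5 (id 5, lev 1), c17 (id 7, lev 1).
Iteration 2: rows with reply_to in {5,7} -> c13 (id 8, lev 2), c14 (id 9, lev 2).
Iteration 3: rows with reply_to in {8,9} -> c20 (id 11, lev 3).
Iteration 4: no rows with reply_to in {11}; recursion stops.
SUM(lev) = 0 + 1 + 1 + 2 + 2 + 3 = 9.

9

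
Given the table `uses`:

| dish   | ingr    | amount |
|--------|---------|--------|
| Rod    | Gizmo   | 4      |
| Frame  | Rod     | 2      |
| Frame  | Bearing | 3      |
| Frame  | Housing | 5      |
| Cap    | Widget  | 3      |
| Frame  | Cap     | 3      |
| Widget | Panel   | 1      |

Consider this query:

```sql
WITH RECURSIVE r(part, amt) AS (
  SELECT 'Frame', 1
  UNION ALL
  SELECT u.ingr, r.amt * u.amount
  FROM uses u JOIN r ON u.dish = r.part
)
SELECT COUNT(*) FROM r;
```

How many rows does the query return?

Base: (Frame, amt=1).
Iteration 1: components of {Frame} -> Bearing = 1*3 = 3, Cap = 1*3 = 3, Housing = 1*5 = 5, Rod = 1*2 = 2.
Iteration 2: components of {Bearing,Cap,Housing,Rod} -> Gizmo = 2*4 = 8, Widget = 3*3 = 9.
Iteration 3: components of {Gizmo,Widget} -> Panel = 9*1 = 9.
Iteration 4: no further components; recursion stops.
Total rows emitted: 8.

8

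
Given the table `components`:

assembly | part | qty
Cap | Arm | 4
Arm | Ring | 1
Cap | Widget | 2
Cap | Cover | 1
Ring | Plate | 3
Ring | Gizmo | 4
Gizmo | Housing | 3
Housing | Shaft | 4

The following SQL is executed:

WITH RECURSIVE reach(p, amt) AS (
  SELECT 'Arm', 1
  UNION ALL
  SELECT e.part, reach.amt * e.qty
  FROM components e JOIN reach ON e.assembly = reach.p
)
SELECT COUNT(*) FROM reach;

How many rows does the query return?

Base: (Arm, amt=1).
Iteration 1: components of {Arm} -> Ring = 1*1 = 1.
Iteration 2: components of {Ring} -> Gizmo = 1*4 = 4, Plate = 1*3 = 3.
Iteration 3: components of {Gizmo,Plate} -> Housing = 4*3 = 12.
Iteration 4: components of {Housing} -> Shaft = 12*4 = 48.
Iteration 5: no further components; recursion stops.
Total rows emitted: 6.

6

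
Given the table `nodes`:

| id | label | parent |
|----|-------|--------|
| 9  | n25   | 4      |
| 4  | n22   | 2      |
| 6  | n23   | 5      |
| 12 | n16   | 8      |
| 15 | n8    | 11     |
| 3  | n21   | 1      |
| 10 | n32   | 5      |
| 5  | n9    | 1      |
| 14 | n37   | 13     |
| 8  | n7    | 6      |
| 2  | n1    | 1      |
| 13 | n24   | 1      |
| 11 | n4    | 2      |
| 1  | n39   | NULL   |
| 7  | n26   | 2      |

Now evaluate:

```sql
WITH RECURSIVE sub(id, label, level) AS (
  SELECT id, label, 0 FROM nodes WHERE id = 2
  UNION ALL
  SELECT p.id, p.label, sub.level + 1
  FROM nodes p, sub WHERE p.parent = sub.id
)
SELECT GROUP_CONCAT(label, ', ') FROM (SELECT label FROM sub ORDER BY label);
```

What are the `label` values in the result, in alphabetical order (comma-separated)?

n1, n22, n25, n26, n4, n8

Base: id=2 (n1) at level 0.
Iteration 1: rows with parent in {2} -> n22 (id 4, level 1), n26 (id 7, level 1), n4 (id 11, level 1).
Iteration 2: rows with parent in {4,7,11} -> n25 (id 9, level 2), n8 (id 15, level 2).
Iteration 3: no rows with parent in {9,15}; recursion stops.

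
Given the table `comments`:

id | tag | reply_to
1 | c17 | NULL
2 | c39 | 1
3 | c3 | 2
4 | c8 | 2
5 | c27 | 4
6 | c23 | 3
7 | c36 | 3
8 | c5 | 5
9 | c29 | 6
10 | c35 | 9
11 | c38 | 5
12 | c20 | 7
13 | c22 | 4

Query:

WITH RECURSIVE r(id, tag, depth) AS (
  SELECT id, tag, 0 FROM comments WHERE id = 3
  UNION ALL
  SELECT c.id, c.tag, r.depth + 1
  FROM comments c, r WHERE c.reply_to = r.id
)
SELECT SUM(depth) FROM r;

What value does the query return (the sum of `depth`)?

Base: id=3 (c3) at depth 0.
Iteration 1: rows with reply_to in {3} -> c23 (id 6, depth 1), c36 (id 7, depth 1).
Iteration 2: rows with reply_to in {6,7} -> c29 (id 9, depth 2), c20 (id 12, depth 2).
Iteration 3: rows with reply_to in {9,12} -> c35 (id 10, depth 3).
Iteration 4: no rows with reply_to in {10}; recursion stops.
SUM(depth) = 0 + 1 + 1 + 2 + 2 + 3 = 9.

9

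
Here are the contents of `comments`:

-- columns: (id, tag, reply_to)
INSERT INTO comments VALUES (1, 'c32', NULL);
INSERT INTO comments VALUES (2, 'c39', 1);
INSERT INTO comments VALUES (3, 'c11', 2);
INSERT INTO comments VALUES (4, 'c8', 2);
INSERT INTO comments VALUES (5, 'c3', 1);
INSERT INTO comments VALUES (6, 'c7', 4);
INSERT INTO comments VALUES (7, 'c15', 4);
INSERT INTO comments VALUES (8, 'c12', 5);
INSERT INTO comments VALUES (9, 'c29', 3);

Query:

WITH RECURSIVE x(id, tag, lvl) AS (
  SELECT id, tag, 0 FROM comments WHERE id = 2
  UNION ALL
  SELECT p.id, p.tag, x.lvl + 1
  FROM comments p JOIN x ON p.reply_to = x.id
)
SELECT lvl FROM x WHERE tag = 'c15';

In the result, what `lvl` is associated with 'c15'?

Base: id=2 (c39) at lvl 0.
Iteration 1: rows with reply_to in {2} -> c11 (id 3, lvl 1), c8 (id 4, lvl 1).
Iteration 2: rows with reply_to in {3,4} -> c7 (id 6, lvl 2), c15 (id 7, lvl 2), c29 (id 9, lvl 2).
Iteration 3: no rows with reply_to in {6,7,9}; recursion stops.

2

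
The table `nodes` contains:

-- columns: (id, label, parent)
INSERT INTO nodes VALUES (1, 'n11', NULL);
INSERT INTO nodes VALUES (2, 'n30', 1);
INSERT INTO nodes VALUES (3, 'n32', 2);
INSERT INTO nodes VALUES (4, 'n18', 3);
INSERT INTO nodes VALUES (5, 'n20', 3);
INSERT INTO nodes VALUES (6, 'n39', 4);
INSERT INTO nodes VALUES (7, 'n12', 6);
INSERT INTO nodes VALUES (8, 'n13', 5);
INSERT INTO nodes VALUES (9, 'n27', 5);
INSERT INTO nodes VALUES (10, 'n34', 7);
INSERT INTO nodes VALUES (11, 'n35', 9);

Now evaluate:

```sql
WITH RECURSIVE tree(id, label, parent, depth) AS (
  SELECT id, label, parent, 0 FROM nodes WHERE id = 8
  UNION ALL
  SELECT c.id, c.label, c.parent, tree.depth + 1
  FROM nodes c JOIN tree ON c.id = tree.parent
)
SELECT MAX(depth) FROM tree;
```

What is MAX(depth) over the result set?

Base: id=8 (n13), parent=5, depth 0.
Iteration 1: join on id=5 -> n20 (id 5, parent=3, depth 1).
Iteration 2: join on id=3 -> n32 (id 3, parent=2, depth 2).
Iteration 3: join on id=2 -> n30 (id 2, parent=1, depth 3).
Iteration 4: join on id=1 -> n11 (id 1, parent=NULL, depth 4).
Iteration 5: parent is NULL; no match; recursion stops.
depth values: 0, 1, 2, 3, 4; the maximum is 4.

4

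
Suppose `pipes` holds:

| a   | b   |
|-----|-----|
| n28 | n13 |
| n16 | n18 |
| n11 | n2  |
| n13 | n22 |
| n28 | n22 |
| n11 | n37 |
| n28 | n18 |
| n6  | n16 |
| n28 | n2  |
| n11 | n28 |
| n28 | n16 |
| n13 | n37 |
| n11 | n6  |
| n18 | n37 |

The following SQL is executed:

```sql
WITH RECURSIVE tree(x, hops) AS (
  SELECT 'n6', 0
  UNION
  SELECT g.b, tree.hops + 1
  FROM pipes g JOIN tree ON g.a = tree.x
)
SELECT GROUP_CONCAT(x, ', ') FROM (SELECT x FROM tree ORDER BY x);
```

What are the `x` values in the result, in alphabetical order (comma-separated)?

Base: (n6, hops=0).
Iteration 1: edges from {n6} -> (n16, hops=1).
Iteration 2: edges from {n16} -> (n18, hops=2).
Iteration 3: edges from {n18} -> (n37, hops=3).
Iteration 4: no outgoing edges from {n37}; recursion stops.

n16, n18, n37, n6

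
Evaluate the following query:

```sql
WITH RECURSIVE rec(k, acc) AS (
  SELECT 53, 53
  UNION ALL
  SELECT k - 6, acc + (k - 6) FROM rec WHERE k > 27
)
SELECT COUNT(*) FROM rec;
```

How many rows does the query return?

6

Base: k=53, acc=53.
Iteration 1: 53 > 27 holds -> k = 53 - 6 = 47, acc = 53 + 47 = 100.
Iteration 2: 47 > 27 holds -> k = 47 - 6 = 41, acc = 100 + 41 = 141.
Iteration 3: 41 > 27 holds -> k = 41 - 6 = 35, acc = 141 + 35 = 176.
Iteration 4: 35 > 27 holds -> k = 35 - 6 = 29, acc = 176 + 29 = 205.
Iteration 5: 29 > 27 holds -> k = 29 - 6 = 23, acc = 205 + 23 = 228.
Iteration 6: 23 > 27 fails; recursion stops.
Total rows emitted: 6.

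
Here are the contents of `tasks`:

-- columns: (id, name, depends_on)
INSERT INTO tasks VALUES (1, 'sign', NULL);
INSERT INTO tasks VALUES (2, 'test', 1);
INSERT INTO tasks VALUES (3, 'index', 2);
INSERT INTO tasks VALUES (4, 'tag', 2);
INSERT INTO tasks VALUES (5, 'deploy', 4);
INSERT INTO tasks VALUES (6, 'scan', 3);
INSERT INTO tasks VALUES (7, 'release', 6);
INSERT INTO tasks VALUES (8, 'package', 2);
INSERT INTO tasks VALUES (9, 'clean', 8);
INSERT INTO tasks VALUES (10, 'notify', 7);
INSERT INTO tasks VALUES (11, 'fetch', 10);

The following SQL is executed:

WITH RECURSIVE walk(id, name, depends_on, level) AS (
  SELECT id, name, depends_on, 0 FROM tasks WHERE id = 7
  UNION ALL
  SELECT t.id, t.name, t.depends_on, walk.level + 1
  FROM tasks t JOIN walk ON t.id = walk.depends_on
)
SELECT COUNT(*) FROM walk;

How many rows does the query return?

Base: id=7 (release), depends_on=6, level 0.
Iteration 1: join on id=6 -> scan (id 6, depends_on=3, level 1).
Iteration 2: join on id=3 -> index (id 3, depends_on=2, level 2).
Iteration 3: join on id=2 -> test (id 2, depends_on=1, level 3).
Iteration 4: join on id=1 -> sign (id 1, depends_on=NULL, level 4).
Iteration 5: depends_on is NULL; no match; recursion stops.
Total rows emitted: 5.

5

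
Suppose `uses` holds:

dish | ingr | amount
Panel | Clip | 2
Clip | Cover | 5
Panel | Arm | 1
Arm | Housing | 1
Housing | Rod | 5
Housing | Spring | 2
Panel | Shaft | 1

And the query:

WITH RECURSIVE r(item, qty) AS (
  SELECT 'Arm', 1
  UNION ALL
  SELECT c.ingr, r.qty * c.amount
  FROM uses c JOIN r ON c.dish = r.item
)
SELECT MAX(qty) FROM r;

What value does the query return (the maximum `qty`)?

Base: (Arm, qty=1).
Iteration 1: components of {Arm} -> Housing = 1*1 = 1.
Iteration 2: components of {Housing} -> Rod = 1*5 = 5, Spring = 1*2 = 2.
Iteration 3: no further components; recursion stops.
qty values: 1, 1, 5, 2; the maximum is 5.

5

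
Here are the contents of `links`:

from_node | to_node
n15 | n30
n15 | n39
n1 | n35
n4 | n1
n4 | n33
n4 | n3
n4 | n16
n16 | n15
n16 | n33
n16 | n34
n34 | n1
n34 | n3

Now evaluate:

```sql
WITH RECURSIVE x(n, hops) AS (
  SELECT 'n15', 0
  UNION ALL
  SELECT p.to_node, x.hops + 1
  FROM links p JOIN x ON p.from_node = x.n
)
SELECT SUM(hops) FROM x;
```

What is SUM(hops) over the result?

2

Base: (n15, hops=0).
Iteration 1: edges from {n15} -> (n30, hops=1), (n39, hops=1).
Iteration 2: no outgoing edges from {n30,n39}; recursion stops.
SUM(hops) = 0 + 1 + 1 = 2.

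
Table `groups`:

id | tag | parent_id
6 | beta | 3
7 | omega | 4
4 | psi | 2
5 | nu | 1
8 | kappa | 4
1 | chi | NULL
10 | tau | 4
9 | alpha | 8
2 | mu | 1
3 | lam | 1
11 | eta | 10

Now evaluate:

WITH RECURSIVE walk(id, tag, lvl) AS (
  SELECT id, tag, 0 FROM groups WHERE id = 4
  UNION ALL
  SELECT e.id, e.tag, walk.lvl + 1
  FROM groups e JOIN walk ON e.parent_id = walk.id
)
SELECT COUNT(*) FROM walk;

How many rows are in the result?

Base: id=4 (psi) at lvl 0.
Iteration 1: rows with parent_id in {4} -> omega (id 7, lvl 1), kappa (id 8, lvl 1), tau (id 10, lvl 1).
Iteration 2: rows with parent_id in {7,8,10} -> alpha (id 9, lvl 2), eta (id 11, lvl 2).
Iteration 3: no rows with parent_id in {9,11}; recursion stops.
Total rows emitted: 6.

6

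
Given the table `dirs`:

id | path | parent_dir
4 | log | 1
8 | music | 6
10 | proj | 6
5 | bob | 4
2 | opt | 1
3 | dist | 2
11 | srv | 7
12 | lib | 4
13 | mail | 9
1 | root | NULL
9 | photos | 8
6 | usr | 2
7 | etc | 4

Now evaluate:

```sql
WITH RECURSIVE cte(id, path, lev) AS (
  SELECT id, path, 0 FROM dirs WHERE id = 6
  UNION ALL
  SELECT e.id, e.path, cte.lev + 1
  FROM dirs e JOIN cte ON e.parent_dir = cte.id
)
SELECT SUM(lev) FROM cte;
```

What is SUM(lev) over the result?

7

Base: id=6 (usr) at lev 0.
Iteration 1: rows with parent_dir in {6} -> music (id 8, lev 1), proj (id 10, lev 1).
Iteration 2: rows with parent_dir in {8,10} -> photos (id 9, lev 2).
Iteration 3: rows with parent_dir in {9} -> mail (id 13, lev 3).
Iteration 4: no rows with parent_dir in {13}; recursion stops.
SUM(lev) = 0 + 1 + 1 + 2 + 3 = 7.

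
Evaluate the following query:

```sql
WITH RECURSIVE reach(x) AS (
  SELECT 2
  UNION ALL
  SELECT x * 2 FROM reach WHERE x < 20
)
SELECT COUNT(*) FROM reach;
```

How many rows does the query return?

5

Base: x=2.
Iteration 1: 2 < 20 holds -> x = 2 * 2 = 4.
Iteration 2: 4 < 20 holds -> x = 4 * 2 = 8.
Iteration 3: 8 < 20 holds -> x = 8 * 2 = 16.
Iteration 4: 16 < 20 holds -> x = 16 * 2 = 32.
Iteration 5: 32 < 20 fails; recursion stops.
Total rows emitted: 5.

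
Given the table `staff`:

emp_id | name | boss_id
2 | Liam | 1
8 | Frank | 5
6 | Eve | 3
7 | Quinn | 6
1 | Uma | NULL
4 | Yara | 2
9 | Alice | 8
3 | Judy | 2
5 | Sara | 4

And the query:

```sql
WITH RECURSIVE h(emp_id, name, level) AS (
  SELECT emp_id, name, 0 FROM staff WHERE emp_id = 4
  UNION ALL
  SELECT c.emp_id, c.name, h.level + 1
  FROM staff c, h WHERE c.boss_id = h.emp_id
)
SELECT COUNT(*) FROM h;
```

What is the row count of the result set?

Base: emp_id=4 (Yara) at level 0.
Iteration 1: rows with boss_id in {4} -> Sara (id 5, level 1).
Iteration 2: rows with boss_id in {5} -> Frank (id 8, level 2).
Iteration 3: rows with boss_id in {8} -> Alice (id 9, level 3).
Iteration 4: no rows with boss_id in {9}; recursion stops.
Total rows emitted: 4.

4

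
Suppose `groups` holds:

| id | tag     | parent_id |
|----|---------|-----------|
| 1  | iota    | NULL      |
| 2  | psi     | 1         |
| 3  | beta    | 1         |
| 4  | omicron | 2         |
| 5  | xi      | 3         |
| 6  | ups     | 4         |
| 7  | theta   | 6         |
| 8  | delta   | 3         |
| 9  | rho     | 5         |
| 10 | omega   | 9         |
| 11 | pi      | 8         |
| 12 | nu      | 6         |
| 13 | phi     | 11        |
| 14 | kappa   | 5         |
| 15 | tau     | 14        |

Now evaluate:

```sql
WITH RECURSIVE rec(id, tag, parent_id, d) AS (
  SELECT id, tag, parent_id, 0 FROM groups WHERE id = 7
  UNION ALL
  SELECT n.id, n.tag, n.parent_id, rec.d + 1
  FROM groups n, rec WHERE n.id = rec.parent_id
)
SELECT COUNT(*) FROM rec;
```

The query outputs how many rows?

Base: id=7 (theta), parent_id=6, d 0.
Iteration 1: join on id=6 -> ups (id 6, parent_id=4, d 1).
Iteration 2: join on id=4 -> omicron (id 4, parent_id=2, d 2).
Iteration 3: join on id=2 -> psi (id 2, parent_id=1, d 3).
Iteration 4: join on id=1 -> iota (id 1, parent_id=NULL, d 4).
Iteration 5: parent_id is NULL; no match; recursion stops.
Total rows emitted: 5.

5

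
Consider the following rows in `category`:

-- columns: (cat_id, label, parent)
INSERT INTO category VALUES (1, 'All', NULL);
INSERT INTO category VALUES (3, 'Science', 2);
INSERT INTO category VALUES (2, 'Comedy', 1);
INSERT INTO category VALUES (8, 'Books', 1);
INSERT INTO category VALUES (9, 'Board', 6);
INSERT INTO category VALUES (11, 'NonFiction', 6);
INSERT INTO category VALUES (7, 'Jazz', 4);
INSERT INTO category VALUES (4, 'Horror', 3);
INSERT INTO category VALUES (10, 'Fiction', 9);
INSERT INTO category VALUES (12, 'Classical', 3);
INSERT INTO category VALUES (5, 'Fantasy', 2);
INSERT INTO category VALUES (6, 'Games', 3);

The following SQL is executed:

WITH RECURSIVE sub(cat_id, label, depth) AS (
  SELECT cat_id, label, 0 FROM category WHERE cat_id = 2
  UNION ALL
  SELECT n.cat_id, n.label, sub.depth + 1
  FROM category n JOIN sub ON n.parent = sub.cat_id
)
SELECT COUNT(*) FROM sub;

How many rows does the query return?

10

Base: cat_id=2 (Comedy) at depth 0.
Iteration 1: rows with parent in {2} -> Science (id 3, depth 1), Fantasy (id 5, depth 1).
Iteration 2: rows with parent in {3,5} -> Horror (id 4, depth 2), Games (id 6, depth 2), Classical (id 12, depth 2).
Iteration 3: rows with parent in {4,6,12} -> Jazz (id 7, depth 3), Board (id 9, depth 3), NonFiction (id 11, depth 3).
Iteration 4: rows with parent in {7,9,11} -> Fiction (id 10, depth 4).
Iteration 5: no rows with parent in {10}; recursion stops.
Total rows emitted: 10.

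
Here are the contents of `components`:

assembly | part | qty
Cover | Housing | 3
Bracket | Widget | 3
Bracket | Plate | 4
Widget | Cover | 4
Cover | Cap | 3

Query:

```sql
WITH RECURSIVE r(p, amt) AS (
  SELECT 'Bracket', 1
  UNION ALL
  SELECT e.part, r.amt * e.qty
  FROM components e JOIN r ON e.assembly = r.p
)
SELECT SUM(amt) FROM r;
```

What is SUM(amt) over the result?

Base: (Bracket, amt=1).
Iteration 1: components of {Bracket} -> Plate = 1*4 = 4, Widget = 1*3 = 3.
Iteration 2: components of {Plate,Widget} -> Cover = 3*4 = 12.
Iteration 3: components of {Cover} -> Cap = 12*3 = 36, Housing = 12*3 = 36.
Iteration 4: no further components; recursion stops.
SUM(amt) = 1 + 3 + 4 + 12 + 36 + 36 = 92.

92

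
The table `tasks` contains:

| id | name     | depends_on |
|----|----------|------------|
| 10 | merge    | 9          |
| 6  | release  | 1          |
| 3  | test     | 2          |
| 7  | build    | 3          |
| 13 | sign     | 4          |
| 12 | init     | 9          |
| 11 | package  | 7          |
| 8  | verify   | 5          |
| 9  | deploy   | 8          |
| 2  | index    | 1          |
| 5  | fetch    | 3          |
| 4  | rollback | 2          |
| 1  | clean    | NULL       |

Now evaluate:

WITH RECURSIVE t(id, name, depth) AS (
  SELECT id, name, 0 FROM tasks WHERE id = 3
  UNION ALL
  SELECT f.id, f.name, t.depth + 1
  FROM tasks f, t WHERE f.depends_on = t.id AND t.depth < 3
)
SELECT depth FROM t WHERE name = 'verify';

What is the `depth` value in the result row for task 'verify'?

Base: id=3 (test) at depth 0.
Iteration 1: rows with depends_on in {3} -> fetch (id 5, depth 1), build (id 7, depth 1).
Iteration 2: rows with depends_on in {5,7} -> verify (id 8, depth 2), package (id 11, depth 2).
Iteration 3: rows with depends_on in {8,11} -> deploy (id 9, depth 3).
Iteration 4: depth < 3 fails for all current rows; recursion stops.

2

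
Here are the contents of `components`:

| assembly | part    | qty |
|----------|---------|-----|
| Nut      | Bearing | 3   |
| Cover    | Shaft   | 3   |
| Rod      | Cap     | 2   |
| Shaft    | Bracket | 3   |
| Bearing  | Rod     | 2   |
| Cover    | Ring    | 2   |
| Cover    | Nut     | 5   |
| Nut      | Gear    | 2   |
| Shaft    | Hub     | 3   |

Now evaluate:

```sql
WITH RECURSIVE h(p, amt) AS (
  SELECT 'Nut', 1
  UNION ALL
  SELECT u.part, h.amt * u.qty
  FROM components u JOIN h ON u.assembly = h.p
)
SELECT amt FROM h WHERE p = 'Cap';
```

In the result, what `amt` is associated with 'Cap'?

Base: (Nut, amt=1).
Iteration 1: components of {Nut} -> Bearing = 1*3 = 3, Gear = 1*2 = 2.
Iteration 2: components of {Bearing,Gear} -> Rod = 3*2 = 6.
Iteration 3: components of {Rod} -> Cap = 6*2 = 12.
Iteration 4: no further components; recursion stops.

12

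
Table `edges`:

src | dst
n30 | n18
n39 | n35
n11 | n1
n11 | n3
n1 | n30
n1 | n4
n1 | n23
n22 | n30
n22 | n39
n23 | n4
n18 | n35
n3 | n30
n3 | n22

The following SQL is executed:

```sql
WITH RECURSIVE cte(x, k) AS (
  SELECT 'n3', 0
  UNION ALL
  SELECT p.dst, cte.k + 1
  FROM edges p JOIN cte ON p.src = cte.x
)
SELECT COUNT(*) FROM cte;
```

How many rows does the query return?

Base: (n3, k=0).
Iteration 1: edges from {n3} -> (n22, k=1), (n30, k=1).
Iteration 2: edges from {n22,n30} -> (n18, k=2), (n30, k=2), (n39, k=2).
Iteration 3: edges from {n18,n30,n39} -> (n18, k=3), (n35, k=3) x2. [UNION ALL keeps all 3 new rows, including repeats]
Iteration 4: edges from {n18,n35} -> (n35, k=4).
Iteration 5: no outgoing edges from {n35}; recursion stops.
Total rows emitted: 10.

10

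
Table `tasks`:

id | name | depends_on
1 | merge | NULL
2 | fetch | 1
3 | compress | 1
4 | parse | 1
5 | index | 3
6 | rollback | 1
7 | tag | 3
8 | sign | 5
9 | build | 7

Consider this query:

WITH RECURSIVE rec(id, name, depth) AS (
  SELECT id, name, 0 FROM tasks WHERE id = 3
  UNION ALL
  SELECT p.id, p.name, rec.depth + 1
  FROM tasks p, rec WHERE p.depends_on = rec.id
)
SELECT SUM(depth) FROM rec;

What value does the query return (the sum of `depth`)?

6

Base: id=3 (compress) at depth 0.
Iteration 1: rows with depends_on in {3} -> index (id 5, depth 1), tag (id 7, depth 1).
Iteration 2: rows with depends_on in {5,7} -> sign (id 8, depth 2), build (id 9, depth 2).
Iteration 3: no rows with depends_on in {8,9}; recursion stops.
SUM(depth) = 0 + 1 + 1 + 2 + 2 = 6.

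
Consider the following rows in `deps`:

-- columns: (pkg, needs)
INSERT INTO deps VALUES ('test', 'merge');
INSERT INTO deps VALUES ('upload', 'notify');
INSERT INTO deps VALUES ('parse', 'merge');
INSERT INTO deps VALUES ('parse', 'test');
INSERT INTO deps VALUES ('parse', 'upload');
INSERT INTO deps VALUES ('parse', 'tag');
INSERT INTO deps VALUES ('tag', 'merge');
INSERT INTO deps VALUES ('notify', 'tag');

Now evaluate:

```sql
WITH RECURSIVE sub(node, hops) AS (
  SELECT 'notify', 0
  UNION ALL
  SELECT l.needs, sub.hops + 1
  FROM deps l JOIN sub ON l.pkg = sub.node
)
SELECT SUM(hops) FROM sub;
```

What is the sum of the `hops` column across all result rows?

3

Base: (notify, hops=0).
Iteration 1: edges from {notify} -> (tag, hops=1).
Iteration 2: edges from {tag} -> (merge, hops=2).
Iteration 3: no outgoing edges from {merge}; recursion stops.
SUM(hops) = 0 + 1 + 2 = 3.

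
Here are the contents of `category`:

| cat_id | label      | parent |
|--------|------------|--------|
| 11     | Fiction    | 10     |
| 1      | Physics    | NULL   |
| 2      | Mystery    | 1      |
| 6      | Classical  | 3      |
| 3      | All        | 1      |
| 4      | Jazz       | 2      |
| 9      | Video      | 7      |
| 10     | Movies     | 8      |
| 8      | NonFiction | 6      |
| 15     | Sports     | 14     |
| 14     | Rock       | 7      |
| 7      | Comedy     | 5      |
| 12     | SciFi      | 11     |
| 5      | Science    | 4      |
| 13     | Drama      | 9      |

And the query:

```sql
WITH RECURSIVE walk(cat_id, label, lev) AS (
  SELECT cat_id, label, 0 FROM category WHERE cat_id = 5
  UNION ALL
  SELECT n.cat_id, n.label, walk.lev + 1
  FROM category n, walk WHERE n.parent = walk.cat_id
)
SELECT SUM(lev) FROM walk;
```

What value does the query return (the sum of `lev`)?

11

Base: cat_id=5 (Science) at lev 0.
Iteration 1: rows with parent in {5} -> Comedy (id 7, lev 1).
Iteration 2: rows with parent in {7} -> Video (id 9, lev 2), Rock (id 14, lev 2).
Iteration 3: rows with parent in {9,14} -> Drama (id 13, lev 3), Sports (id 15, lev 3).
Iteration 4: no rows with parent in {13,15}; recursion stops.
SUM(lev) = 0 + 1 + 2 + 2 + 3 + 3 = 11.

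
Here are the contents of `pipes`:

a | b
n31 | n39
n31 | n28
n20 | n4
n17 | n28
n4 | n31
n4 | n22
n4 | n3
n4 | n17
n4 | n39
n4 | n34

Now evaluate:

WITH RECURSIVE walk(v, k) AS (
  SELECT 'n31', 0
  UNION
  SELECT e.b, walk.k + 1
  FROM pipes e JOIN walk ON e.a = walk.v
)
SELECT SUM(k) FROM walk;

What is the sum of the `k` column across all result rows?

Base: (n31, k=0).
Iteration 1: edges from {n31} -> (n28, k=1), (n39, k=1).
Iteration 2: no outgoing edges from {n28,n39}; recursion stops.
SUM(k) = 0 + 1 + 1 = 2.

2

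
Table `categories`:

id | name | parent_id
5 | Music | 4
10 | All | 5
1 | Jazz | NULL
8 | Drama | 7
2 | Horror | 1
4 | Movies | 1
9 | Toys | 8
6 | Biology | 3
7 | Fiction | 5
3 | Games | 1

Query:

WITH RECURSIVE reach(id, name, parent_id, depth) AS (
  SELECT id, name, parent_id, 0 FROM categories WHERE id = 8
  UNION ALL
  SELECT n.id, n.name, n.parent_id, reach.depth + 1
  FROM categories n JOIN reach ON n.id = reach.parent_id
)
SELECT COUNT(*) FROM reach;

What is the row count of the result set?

Base: id=8 (Drama), parent_id=7, depth 0.
Iteration 1: join on id=7 -> Fiction (id 7, parent_id=5, depth 1).
Iteration 2: join on id=5 -> Music (id 5, parent_id=4, depth 2).
Iteration 3: join on id=4 -> Movies (id 4, parent_id=1, depth 3).
Iteration 4: join on id=1 -> Jazz (id 1, parent_id=NULL, depth 4).
Iteration 5: parent_id is NULL; no match; recursion stops.
Total rows emitted: 5.

5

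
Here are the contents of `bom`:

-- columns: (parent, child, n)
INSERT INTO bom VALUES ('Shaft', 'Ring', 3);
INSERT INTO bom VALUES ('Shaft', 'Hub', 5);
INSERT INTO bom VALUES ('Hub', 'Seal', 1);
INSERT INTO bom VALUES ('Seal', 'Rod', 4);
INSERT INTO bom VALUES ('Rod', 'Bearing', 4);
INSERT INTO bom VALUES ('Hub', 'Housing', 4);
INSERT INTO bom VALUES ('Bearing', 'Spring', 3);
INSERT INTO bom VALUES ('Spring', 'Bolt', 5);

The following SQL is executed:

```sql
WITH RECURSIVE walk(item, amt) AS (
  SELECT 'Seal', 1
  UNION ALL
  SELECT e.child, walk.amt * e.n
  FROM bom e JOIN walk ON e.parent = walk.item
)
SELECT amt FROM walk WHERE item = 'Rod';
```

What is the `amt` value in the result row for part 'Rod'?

4

Base: (Seal, amt=1).
Iteration 1: components of {Seal} -> Rod = 1*4 = 4.
Iteration 2: components of {Rod} -> Bearing = 4*4 = 16.
Iteration 3: components of {Bearing} -> Spring = 16*3 = 48.
Iteration 4: components of {Spring} -> Bolt = 48*5 = 240.
Iteration 5: no further components; recursion stops.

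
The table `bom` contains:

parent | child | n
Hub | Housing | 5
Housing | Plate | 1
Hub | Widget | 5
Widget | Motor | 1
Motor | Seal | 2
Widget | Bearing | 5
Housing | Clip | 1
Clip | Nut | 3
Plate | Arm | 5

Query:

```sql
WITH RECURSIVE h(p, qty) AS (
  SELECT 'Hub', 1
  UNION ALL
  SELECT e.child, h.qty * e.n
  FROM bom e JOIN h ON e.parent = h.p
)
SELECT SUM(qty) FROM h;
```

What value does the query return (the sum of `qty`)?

101

Base: (Hub, qty=1).
Iteration 1: components of {Hub} -> Housing = 1*5 = 5, Widget = 1*5 = 5.
Iteration 2: components of {Housing,Widget} -> Bearing = 5*5 = 25, Clip = 5*1 = 5, Motor = 5*1 = 5, Plate = 5*1 = 5.
Iteration 3: components of {Bearing,Clip,Motor,Plate} -> Arm = 5*5 = 25, Nut = 5*3 = 15, Seal = 5*2 = 10.
Iteration 4: no further components; recursion stops.
SUM(qty) = 1 + 5 + 5 + 5 + 5 + 5 + 25 + 25 + 15 + 10 = 101.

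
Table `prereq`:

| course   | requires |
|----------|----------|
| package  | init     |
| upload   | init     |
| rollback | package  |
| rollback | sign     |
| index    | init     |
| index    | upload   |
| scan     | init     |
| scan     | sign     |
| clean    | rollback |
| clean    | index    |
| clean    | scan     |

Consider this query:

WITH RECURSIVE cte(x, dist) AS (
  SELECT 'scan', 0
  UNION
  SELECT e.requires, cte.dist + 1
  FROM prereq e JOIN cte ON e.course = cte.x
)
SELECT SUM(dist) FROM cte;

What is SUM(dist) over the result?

Base: (scan, dist=0).
Iteration 1: edges from {scan} -> (init, dist=1), (sign, dist=1).
Iteration 2: no outgoing edges from {init,sign}; recursion stops.
SUM(dist) = 0 + 1 + 1 = 2.

2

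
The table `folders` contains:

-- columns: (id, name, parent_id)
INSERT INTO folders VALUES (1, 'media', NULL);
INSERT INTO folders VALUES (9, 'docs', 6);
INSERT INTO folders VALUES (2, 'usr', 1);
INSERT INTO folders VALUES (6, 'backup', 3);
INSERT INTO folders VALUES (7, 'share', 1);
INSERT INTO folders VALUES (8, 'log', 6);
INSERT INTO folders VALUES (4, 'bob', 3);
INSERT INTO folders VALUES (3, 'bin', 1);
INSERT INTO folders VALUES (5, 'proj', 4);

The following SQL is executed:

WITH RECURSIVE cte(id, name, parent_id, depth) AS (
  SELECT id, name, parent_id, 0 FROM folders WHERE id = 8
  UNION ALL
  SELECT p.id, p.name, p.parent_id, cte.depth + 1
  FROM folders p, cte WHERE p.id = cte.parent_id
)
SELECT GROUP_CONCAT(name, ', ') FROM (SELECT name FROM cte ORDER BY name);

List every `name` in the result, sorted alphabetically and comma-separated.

backup, bin, log, media

Base: id=8 (log), parent_id=6, depth 0.
Iteration 1: join on id=6 -> backup (id 6, parent_id=3, depth 1).
Iteration 2: join on id=3 -> bin (id 3, parent_id=1, depth 2).
Iteration 3: join on id=1 -> media (id 1, parent_id=NULL, depth 3).
Iteration 4: parent_id is NULL; no match; recursion stops.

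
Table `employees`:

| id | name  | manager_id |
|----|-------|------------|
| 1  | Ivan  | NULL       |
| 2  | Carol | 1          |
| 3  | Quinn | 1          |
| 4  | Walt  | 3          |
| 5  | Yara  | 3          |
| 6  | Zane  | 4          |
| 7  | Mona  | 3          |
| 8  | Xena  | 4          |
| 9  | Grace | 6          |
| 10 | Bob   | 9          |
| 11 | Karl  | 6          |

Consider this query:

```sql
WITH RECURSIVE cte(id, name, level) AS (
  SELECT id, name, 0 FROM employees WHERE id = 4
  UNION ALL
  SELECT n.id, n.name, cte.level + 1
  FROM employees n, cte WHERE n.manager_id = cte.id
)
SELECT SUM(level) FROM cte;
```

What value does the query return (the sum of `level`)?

Base: id=4 (Walt) at level 0.
Iteration 1: rows with manager_id in {4} -> Zane (id 6, level 1), Xena (id 8, level 1).
Iteration 2: rows with manager_id in {6,8} -> Grace (id 9, level 2), Karl (id 11, level 2).
Iteration 3: rows with manager_id in {9,11} -> Bob (id 10, level 3).
Iteration 4: no rows with manager_id in {10}; recursion stops.
SUM(level) = 0 + 1 + 1 + 2 + 2 + 3 = 9.

9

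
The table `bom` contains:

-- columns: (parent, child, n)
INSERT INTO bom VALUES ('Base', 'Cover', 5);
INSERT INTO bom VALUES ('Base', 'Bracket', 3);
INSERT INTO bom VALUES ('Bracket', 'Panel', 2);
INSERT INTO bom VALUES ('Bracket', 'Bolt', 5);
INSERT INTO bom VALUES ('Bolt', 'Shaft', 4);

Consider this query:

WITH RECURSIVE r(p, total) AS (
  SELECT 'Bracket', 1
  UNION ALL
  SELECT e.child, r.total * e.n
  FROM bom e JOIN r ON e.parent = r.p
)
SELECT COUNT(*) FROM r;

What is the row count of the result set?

Base: (Bracket, total=1).
Iteration 1: components of {Bracket} -> Bolt = 1*5 = 5, Panel = 1*2 = 2.
Iteration 2: components of {Bolt,Panel} -> Shaft = 5*4 = 20.
Iteration 3: no further components; recursion stops.
Total rows emitted: 4.

4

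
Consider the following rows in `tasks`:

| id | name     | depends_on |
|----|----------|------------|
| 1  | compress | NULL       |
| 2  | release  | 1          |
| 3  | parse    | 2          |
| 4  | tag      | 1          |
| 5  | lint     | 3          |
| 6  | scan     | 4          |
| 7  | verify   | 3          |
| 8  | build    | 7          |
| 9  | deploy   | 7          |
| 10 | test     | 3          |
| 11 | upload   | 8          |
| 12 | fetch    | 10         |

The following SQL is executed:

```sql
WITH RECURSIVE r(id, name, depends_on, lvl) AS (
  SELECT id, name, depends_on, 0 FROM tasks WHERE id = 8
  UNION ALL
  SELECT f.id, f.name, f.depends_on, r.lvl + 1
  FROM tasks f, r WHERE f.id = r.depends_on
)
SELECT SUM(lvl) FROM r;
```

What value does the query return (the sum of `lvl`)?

Base: id=8 (build), depends_on=7, lvl 0.
Iteration 1: join on id=7 -> verify (id 7, depends_on=3, lvl 1).
Iteration 2: join on id=3 -> parse (id 3, depends_on=2, lvl 2).
Iteration 3: join on id=2 -> release (id 2, depends_on=1, lvl 3).
Iteration 4: join on id=1 -> compress (id 1, depends_on=NULL, lvl 4).
Iteration 5: depends_on is NULL; no match; recursion stops.
SUM(lvl) = 0 + 1 + 2 + 3 + 4 = 10.

10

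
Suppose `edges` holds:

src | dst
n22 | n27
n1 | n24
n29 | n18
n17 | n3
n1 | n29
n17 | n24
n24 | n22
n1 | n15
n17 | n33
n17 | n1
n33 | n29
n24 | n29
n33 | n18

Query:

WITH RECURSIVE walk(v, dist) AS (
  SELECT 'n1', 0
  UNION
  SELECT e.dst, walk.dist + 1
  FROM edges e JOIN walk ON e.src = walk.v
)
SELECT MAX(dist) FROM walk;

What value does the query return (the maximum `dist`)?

Base: (n1, dist=0).
Iteration 1: edges from {n1} -> (n15, dist=1), (n24, dist=1), (n29, dist=1).
Iteration 2: edges from {n15,n24,n29} -> (n18, dist=2), (n22, dist=2), (n29, dist=2).
Iteration 3: edges from {n18,n22,n29} -> (n18, dist=3), (n27, dist=3).
Iteration 4: no outgoing edges from {n18,n27}; recursion stops.
dist values: 0, 1, 1, 1, 2, 2, 2, 3, 3; the maximum is 3.

3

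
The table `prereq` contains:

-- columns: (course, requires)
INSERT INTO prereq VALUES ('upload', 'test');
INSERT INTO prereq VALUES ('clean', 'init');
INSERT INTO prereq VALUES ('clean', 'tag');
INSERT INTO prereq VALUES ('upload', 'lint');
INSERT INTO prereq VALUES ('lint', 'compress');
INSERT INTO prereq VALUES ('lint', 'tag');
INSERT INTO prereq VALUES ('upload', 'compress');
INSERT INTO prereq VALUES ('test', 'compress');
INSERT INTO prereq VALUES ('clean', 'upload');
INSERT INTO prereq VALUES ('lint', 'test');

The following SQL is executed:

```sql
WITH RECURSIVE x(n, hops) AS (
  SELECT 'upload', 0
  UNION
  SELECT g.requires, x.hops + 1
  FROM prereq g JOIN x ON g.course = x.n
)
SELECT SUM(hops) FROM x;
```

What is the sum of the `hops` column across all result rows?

Base: (upload, hops=0).
Iteration 1: edges from {upload} -> (compress, hops=1), (lint, hops=1), (test, hops=1).
Iteration 2: edges from {compress,lint,test} -> (compress, hops=2), (tag, hops=2), (test, hops=2). [UNION drops 1 duplicate row(s)]
Iteration 3: edges from {compress,tag,test} -> (compress, hops=3).
Iteration 4: no outgoing edges from {compress}; recursion stops.
SUM(hops) = 0 + 1 + 1 + 1 + 2 + 2 + 2 + 3 = 12.

12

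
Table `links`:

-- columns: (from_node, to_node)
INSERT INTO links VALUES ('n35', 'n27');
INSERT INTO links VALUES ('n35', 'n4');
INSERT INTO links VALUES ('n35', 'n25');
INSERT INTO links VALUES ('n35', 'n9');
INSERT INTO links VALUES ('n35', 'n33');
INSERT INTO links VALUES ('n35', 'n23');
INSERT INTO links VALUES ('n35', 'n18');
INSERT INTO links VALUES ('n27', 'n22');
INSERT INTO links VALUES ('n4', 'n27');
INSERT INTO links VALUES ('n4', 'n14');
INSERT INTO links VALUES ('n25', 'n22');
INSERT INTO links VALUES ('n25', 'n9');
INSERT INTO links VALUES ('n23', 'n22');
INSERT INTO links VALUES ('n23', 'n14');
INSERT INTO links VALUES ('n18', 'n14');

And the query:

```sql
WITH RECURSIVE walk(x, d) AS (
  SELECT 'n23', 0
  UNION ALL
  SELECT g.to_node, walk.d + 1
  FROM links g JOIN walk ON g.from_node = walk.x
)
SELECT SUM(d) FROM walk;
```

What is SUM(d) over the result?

2

Base: (n23, d=0).
Iteration 1: edges from {n23} -> (n14, d=1), (n22, d=1).
Iteration 2: no outgoing edges from {n14,n22}; recursion stops.
SUM(d) = 0 + 1 + 1 = 2.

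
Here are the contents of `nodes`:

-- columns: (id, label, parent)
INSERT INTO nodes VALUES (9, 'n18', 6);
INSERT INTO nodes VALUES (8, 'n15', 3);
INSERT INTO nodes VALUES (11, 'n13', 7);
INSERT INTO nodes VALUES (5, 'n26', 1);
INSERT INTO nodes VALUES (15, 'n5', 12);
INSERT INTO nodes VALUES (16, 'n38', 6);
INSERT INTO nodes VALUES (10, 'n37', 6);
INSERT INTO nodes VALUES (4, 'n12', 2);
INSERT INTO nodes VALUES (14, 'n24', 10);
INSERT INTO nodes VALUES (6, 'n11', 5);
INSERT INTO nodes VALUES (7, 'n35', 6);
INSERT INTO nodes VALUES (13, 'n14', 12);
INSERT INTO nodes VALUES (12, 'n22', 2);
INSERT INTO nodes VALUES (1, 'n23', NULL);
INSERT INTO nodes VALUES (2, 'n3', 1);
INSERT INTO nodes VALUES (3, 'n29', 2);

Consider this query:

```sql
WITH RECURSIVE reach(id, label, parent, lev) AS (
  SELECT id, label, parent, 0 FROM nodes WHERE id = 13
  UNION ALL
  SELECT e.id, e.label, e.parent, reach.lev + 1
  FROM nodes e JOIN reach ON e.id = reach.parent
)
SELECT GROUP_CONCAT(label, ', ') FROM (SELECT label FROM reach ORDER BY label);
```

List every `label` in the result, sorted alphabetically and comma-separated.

n14, n22, n23, n3

Base: id=13 (n14), parent=12, lev 0.
Iteration 1: join on id=12 -> n22 (id 12, parent=2, lev 1).
Iteration 2: join on id=2 -> n3 (id 2, parent=1, lev 2).
Iteration 3: join on id=1 -> n23 (id 1, parent=NULL, lev 3).
Iteration 4: parent is NULL; no match; recursion stops.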